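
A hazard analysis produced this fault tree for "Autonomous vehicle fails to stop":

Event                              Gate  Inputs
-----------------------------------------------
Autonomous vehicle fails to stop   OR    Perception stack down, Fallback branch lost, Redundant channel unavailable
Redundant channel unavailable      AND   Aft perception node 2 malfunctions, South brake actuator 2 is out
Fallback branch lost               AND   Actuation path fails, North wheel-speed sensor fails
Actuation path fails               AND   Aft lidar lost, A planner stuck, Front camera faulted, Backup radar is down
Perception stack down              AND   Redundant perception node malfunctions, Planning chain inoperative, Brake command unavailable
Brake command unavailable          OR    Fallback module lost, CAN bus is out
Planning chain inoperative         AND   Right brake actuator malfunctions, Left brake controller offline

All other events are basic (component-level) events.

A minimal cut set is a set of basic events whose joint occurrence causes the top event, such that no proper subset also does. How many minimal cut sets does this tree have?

4

Planning chain inoperative [AND]: one cut set from each child combined → 1 × 1 = 1 cut set(s).
Brake command unavailable [OR]: union of children's cut sets → 2 cut set(s).
Perception stack down [AND]: one cut set from each child combined → 1 × 1 × 2 = 2 cut set(s).
Actuation path fails [AND]: one cut set from each child combined → 1 × 1 × 1 × 1 = 1 cut set(s).
Fallback branch lost [AND]: one cut set from each child combined → 1 × 1 = 1 cut set(s).
Redundant channel unavailable [AND]: one cut set from each child combined → 1 × 1 = 1 cut set(s).
Autonomous vehicle fails to stop [OR]: union of children's cut sets → 4 cut set(s).
Minimal cut sets: {Fallback module lost, Left brake controller offline, Redundant perception node malfunctions, Right brake actuator malfunctions}; {CAN bus is out, Left brake controller offline, Redundant perception node malfunctions, Right brake actuator malfunctions}; {A planner stuck, Aft lidar lost, Backup radar is down, Front camera faulted, North wheel-speed sensor fails}; {Aft perception node 2 malfunctions, South brake actuator 2 is out}.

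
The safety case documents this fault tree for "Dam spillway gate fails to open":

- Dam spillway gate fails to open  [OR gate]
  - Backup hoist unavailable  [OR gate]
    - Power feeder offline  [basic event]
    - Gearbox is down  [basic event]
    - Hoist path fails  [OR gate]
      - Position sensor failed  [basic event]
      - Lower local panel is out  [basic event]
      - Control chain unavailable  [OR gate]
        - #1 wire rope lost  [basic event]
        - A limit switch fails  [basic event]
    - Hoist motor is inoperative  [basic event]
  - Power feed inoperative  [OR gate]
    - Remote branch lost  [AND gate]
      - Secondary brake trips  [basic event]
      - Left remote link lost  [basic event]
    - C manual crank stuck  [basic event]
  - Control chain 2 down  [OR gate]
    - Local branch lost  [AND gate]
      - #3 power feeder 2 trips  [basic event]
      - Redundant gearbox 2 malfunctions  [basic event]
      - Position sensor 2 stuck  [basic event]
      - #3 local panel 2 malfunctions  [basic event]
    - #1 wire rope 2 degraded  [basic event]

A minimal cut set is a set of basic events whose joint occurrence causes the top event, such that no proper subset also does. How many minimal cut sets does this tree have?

11

Control chain unavailable [OR]: union of children's cut sets → 2 cut set(s).
Hoist path fails [OR]: union of children's cut sets → 4 cut set(s).
Backup hoist unavailable [OR]: union of children's cut sets → 7 cut set(s).
Remote branch lost [AND]: one cut set from each child combined → 1 × 1 = 1 cut set(s).
Power feed inoperative [OR]: union of children's cut sets → 2 cut set(s).
Local branch lost [AND]: one cut set from each child combined → 1 × 1 × 1 × 1 = 1 cut set(s).
Control chain 2 down [OR]: union of children's cut sets → 2 cut set(s).
Dam spillway gate fails to open [OR]: union of children's cut sets → 11 cut set(s).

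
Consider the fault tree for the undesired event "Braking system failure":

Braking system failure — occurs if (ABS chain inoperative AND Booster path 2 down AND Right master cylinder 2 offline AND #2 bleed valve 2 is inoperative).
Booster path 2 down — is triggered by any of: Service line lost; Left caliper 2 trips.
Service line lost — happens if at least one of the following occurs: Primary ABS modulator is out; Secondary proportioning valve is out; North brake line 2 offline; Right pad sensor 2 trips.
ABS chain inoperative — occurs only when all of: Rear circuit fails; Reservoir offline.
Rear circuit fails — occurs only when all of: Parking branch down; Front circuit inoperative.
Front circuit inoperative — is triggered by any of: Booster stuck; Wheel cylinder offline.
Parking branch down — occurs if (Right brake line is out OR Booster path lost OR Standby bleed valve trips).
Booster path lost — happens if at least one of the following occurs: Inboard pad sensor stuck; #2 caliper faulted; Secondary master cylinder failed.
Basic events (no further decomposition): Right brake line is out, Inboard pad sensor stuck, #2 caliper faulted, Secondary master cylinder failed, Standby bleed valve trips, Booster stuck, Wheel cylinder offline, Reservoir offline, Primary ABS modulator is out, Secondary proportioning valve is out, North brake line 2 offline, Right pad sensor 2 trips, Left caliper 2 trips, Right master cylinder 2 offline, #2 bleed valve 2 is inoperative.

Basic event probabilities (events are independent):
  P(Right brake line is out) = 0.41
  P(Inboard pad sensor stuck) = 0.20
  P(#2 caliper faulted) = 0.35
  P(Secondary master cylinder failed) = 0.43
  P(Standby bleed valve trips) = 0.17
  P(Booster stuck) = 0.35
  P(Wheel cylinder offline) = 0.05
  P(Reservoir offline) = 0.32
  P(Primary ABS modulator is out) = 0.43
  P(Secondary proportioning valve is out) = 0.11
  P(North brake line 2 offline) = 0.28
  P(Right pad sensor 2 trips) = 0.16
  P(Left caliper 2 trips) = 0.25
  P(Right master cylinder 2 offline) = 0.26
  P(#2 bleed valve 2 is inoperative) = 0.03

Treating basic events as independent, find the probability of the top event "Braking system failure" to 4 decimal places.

0.0006

P(Booster path lost) [OR] = 1 − (1−0.20) × (1−0.35) × (1−0.43) = 0.703600
P(Parking branch down) [OR] = 1 − (1−0.41) × (1−0.703600) × (1−0.17) = 0.854853
P(Front circuit inoperative) [OR] = 1 − (1−0.35) × (1−0.05) = 0.382500
P(Rear circuit fails) [AND] = 0.854853 × 0.382500 = 0.326981
P(ABS chain inoperative) [AND] = 0.326981 × 0.32 = 0.104634
P(Service line lost) [OR] = 1 − (1−0.43) × (1−0.11) × (1−0.28) × (1−0.16) = 0.693185
P(Booster path 2 down) [OR] = 1 − (1−0.693185) × (1−0.25) = 0.769889
P(Braking system failure) [AND] = 0.104634 × 0.769889 × 0.26 × 0.03 = 0.000628
Rounded to 4 decimal places: P(Braking system failure) ≈ 0.0006.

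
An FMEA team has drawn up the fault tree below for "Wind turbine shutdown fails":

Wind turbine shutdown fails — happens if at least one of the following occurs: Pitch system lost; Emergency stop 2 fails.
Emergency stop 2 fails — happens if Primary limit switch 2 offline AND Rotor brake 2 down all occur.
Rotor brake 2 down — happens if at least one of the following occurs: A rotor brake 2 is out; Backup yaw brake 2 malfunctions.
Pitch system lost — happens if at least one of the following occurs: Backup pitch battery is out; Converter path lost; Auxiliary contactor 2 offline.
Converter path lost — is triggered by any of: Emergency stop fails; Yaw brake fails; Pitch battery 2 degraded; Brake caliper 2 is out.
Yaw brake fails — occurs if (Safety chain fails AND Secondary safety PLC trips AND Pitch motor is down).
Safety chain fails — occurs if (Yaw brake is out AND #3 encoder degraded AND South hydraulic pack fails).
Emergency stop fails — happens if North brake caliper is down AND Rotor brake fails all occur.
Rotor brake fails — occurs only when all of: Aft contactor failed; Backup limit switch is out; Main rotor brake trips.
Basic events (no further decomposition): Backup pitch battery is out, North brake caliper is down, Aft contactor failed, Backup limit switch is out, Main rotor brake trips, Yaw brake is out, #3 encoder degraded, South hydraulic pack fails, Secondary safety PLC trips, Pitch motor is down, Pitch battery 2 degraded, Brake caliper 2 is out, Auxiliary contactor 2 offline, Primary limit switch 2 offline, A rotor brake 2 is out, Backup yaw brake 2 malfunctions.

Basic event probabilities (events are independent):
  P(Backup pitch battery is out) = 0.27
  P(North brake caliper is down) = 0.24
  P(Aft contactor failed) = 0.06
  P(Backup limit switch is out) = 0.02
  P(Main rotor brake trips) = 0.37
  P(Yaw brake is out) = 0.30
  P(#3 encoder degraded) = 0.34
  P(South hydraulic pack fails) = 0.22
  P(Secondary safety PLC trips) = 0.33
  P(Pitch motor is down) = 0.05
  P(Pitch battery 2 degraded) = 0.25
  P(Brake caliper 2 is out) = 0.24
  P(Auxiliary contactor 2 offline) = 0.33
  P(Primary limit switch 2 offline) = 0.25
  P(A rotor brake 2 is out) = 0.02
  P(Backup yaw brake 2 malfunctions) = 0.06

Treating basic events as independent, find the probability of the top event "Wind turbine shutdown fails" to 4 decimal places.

P(Rotor brake fails) [AND] = 0.06 × 0.02 × 0.37 = 0.000444
P(Emergency stop fails) [AND] = 0.24 × 0.000444 = 0.000107
P(Safety chain fails) [AND] = 0.30 × 0.34 × 0.22 = 0.022440
P(Yaw brake fails) [AND] = 0.022440 × 0.33 × 0.05 = 0.000370
P(Converter path lost) [OR] = 1 − (1−0.000107) × (1−0.000370) × (1−0.25) × (1−0.24) = 0.430272
P(Pitch system lost) [OR] = 1 − (1−0.27) × (1−0.430272) × (1−0.33) = 0.721346
P(Rotor brake 2 down) [OR] = 1 − (1−0.02) × (1−0.06) = 0.078800
P(Emergency stop 2 fails) [AND] = 0.25 × 0.078800 = 0.019700
P(Wind turbine shutdown fails) [OR] = 1 − (1−0.721346) × (1−0.019700) = 0.726835
Rounded to 4 decimal places: P(Wind turbine shutdown fails) ≈ 0.7268.

0.7268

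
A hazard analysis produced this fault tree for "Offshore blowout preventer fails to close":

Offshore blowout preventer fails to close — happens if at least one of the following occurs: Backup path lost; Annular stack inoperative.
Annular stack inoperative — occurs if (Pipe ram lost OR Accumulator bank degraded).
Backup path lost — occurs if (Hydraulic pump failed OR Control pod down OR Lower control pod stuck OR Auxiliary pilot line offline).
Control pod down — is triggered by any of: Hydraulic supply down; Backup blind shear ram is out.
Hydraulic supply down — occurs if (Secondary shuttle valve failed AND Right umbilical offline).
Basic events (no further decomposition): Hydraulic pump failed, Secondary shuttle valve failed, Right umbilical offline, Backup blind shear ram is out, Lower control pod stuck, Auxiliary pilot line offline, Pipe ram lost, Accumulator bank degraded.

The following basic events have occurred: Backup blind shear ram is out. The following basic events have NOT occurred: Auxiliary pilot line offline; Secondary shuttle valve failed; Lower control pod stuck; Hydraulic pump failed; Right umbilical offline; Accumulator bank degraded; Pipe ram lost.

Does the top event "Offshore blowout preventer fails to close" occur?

Hydraulic supply down [AND]: Secondary shuttle valve failed=not, Right umbilical offline=not → not all inputs occur → does not occur.
Control pod down [OR]: Hydraulic supply down=not, Backup blind shear ram is out=occurs → at least one input occurs → occurs.
Backup path lost [OR]: Hydraulic pump failed=not, Control pod down=occurs, Lower control pod stuck=not, Auxiliary pilot line offline=not → at least one input occurs → occurs.
Annular stack inoperative [OR]: Pipe ram lost=not, Accumulator bank degraded=not → no input occurs → does not occur.
Offshore blowout preventer fails to close [OR]: Backup path lost=occurs, Annular stack inoperative=not → at least one input occurs → occurs.

Yes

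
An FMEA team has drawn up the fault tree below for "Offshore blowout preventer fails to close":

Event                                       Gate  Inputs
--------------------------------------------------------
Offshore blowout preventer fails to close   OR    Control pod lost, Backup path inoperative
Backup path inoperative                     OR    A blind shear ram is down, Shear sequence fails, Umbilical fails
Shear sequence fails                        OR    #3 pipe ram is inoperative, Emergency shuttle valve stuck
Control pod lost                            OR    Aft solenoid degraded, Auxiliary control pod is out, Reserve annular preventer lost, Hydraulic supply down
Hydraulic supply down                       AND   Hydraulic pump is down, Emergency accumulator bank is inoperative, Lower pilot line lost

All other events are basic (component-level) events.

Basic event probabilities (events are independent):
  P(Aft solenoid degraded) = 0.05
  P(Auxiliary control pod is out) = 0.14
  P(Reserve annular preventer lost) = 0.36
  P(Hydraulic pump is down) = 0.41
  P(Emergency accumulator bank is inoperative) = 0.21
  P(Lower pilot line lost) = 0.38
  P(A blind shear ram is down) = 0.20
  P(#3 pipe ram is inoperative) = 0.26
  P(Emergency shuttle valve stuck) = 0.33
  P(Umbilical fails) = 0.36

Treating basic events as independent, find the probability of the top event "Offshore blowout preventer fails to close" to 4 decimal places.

0.8716

P(Hydraulic supply down) [AND] = 0.41 × 0.21 × 0.38 = 0.032718
P(Control pod lost) [OR] = 1 − (1−0.05) × (1−0.14) × (1−0.36) × (1−0.032718) = 0.494228
P(Shear sequence fails) [OR] = 1 − (1−0.26) × (1−0.33) = 0.504200
P(Backup path inoperative) [OR] = 1 − (1−0.20) × (1−0.504200) × (1−0.36) = 0.746150
P(Offshore blowout preventer fails to close) [OR] = 1 − (1−0.494228) × (1−0.746150) = 0.871610
Rounded to 4 decimal places: P(Offshore blowout preventer fails to close) ≈ 0.8716.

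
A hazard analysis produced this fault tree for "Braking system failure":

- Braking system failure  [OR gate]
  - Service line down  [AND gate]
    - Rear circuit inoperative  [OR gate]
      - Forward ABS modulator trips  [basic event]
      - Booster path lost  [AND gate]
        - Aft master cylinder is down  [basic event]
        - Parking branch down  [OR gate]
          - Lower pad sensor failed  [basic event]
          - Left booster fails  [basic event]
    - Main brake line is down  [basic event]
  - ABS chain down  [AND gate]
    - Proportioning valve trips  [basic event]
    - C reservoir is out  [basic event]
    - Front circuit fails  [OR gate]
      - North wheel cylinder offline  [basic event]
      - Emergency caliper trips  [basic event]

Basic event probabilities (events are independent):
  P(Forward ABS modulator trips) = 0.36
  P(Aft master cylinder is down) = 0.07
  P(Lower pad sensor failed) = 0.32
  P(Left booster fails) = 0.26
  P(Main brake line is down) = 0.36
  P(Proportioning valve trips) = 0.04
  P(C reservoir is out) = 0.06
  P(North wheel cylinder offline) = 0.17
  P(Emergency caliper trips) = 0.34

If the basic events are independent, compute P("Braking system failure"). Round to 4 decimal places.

0.1385

P(Parking branch down) [OR] = 1 − (1−0.32) × (1−0.26) = 0.496800
P(Booster path lost) [AND] = 0.07 × 0.496800 = 0.034776
P(Rear circuit inoperative) [OR] = 1 − (1−0.36) × (1−0.034776) = 0.382257
P(Service line down) [AND] = 0.382257 × 0.36 = 0.137613
P(Front circuit fails) [OR] = 1 − (1−0.17) × (1−0.34) = 0.452200
P(ABS chain down) [AND] = 0.04 × 0.06 × 0.452200 = 0.001085
P(Braking system failure) [OR] = 1 − (1−0.137613) × (1−0.001085) = 0.138549
Rounded to 4 decimal places: P(Braking system failure) ≈ 0.1385.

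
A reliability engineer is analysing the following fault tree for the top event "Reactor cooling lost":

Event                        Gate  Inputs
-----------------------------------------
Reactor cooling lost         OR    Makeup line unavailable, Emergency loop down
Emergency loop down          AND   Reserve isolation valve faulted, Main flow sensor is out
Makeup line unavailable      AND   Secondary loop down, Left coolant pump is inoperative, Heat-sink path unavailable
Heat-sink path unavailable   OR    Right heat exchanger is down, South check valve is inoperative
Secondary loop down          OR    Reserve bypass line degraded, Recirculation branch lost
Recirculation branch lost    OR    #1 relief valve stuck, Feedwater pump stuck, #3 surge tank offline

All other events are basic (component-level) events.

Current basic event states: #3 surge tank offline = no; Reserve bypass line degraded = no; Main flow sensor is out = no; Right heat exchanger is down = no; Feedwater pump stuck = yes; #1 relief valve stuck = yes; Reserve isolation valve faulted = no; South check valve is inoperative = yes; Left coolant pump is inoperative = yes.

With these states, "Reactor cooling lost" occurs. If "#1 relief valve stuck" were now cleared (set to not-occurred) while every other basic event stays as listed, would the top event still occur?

Counterfactual: set "#1 relief valve stuck" to not occurred.
Recirculation branch lost [OR]: #1 relief valve stuck=not, Feedwater pump stuck=occurs, #3 surge tank offline=not → at least one input occurs → occurs.
Secondary loop down [OR]: Reserve bypass line degraded=not, Recirculation branch lost=occurs → at least one input occurs → occurs.
Heat-sink path unavailable [OR]: Right heat exchanger is down=not, South check valve is inoperative=occurs → at least one input occurs → occurs.
Makeup line unavailable [AND]: Secondary loop down=occurs, Left coolant pump is inoperative=occurs, Heat-sink path unavailable=occurs → all inputs occur → occurs.
Emergency loop down [AND]: Reserve isolation valve faulted=not, Main flow sensor is out=not → not all inputs occur → does not occur.
Reactor cooling lost [OR]: Makeup line unavailable=occurs, Emergency loop down=not → at least one input occurs → occurs.

Yes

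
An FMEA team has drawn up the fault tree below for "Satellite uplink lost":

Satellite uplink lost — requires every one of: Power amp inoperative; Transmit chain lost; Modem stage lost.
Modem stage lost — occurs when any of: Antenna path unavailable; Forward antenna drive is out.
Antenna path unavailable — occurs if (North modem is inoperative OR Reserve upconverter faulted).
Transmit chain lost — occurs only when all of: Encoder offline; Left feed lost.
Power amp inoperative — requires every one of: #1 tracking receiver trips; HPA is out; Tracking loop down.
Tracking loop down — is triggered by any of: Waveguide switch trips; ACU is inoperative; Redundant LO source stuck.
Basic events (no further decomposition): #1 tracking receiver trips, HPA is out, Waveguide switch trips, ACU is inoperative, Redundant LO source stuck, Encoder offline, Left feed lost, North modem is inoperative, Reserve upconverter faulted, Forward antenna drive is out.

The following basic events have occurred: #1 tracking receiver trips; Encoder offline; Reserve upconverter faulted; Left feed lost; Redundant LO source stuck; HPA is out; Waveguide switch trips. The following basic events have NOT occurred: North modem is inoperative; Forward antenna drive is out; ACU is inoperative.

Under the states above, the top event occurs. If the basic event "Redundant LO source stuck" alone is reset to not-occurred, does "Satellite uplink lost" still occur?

Yes

Counterfactual: set "Redundant LO source stuck" to not occurred.
Tracking loop down [OR]: Waveguide switch trips=occurs, ACU is inoperative=not, Redundant LO source stuck=not → at least one input occurs → occurs.
Power amp inoperative [AND]: #1 tracking receiver trips=occurs, HPA is out=occurs, Tracking loop down=occurs → all inputs occur → occurs.
Transmit chain lost [AND]: Encoder offline=occurs, Left feed lost=occurs → all inputs occur → occurs.
Antenna path unavailable [OR]: North modem is inoperative=not, Reserve upconverter faulted=occurs → at least one input occurs → occurs.
Modem stage lost [OR]: Antenna path unavailable=occurs, Forward antenna drive is out=not → at least one input occurs → occurs.
Satellite uplink lost [AND]: Power amp inoperative=occurs, Transmit chain lost=occurs, Modem stage lost=occurs → all inputs occur → occurs.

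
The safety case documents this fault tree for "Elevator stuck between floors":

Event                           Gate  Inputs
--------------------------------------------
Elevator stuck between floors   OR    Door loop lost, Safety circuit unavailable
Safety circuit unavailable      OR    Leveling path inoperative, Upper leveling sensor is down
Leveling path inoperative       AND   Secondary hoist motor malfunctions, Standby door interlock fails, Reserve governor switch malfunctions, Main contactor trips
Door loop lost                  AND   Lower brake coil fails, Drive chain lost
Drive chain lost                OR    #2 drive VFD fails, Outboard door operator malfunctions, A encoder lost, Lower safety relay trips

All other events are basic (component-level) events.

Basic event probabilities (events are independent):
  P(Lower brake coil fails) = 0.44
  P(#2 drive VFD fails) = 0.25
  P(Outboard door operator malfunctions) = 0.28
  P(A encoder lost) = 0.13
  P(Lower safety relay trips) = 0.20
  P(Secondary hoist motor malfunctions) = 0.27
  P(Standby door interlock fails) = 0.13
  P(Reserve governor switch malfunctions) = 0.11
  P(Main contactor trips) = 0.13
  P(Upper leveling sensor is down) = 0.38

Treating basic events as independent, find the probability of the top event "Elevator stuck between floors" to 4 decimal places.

P(Drive chain lost) [OR] = 1 − (1−0.25) × (1−0.28) × (1−0.13) × (1−0.20) = 0.624160
P(Door loop lost) [AND] = 0.44 × 0.624160 = 0.274630
P(Leveling path inoperative) [AND] = 0.27 × 0.13 × 0.11 × 0.13 = 0.000502
P(Safety circuit unavailable) [OR] = 1 − (1−0.000502) × (1−0.38) = 0.380311
P(Elevator stuck between floors) [OR] = 1 − (1−0.274630) × (1−0.380311) = 0.550496
Rounded to 4 decimal places: P(Elevator stuck between floors) ≈ 0.5505.

0.5505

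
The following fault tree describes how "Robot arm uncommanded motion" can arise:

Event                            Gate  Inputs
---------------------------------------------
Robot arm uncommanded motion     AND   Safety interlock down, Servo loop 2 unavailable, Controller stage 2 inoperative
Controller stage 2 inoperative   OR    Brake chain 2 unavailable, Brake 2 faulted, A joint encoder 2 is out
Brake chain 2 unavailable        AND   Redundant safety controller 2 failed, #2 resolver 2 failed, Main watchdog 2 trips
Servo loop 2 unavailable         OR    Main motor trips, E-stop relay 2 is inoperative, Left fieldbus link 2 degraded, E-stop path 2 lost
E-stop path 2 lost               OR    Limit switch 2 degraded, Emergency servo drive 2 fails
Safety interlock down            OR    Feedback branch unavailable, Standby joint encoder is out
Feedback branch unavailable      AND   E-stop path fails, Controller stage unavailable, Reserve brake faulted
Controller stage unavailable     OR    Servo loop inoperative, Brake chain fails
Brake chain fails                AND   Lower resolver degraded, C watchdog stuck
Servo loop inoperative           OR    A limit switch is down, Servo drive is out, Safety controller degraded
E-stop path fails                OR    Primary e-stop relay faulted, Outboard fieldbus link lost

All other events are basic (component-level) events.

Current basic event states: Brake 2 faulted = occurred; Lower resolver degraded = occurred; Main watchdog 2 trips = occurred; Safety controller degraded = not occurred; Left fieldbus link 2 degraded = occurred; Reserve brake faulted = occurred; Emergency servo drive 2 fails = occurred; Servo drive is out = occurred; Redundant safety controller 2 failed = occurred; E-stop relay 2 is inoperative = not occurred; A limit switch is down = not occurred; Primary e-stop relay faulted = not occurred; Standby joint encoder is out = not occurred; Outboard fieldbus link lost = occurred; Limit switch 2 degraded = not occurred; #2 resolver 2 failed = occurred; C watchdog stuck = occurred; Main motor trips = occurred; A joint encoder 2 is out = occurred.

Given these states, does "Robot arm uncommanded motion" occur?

Yes

E-stop path fails [OR]: Primary e-stop relay faulted=not, Outboard fieldbus link lost=occurs → at least one input occurs → occurs.
Servo loop inoperative [OR]: A limit switch is down=not, Servo drive is out=occurs, Safety controller degraded=not → at least one input occurs → occurs.
Brake chain fails [AND]: Lower resolver degraded=occurs, C watchdog stuck=occurs → all inputs occur → occurs.
Controller stage unavailable [OR]: Servo loop inoperative=occurs, Brake chain fails=occurs → at least one input occurs → occurs.
Feedback branch unavailable [AND]: E-stop path fails=occurs, Controller stage unavailable=occurs, Reserve brake faulted=occurs → all inputs occur → occurs.
Safety interlock down [OR]: Feedback branch unavailable=occurs, Standby joint encoder is out=not → at least one input occurs → occurs.
E-stop path 2 lost [OR]: Limit switch 2 degraded=not, Emergency servo drive 2 fails=occurs → at least one input occurs → occurs.
Servo loop 2 unavailable [OR]: Main motor trips=occurs, E-stop relay 2 is inoperative=not, Left fieldbus link 2 degraded=occurs, E-stop path 2 lost=occurs → at least one input occurs → occurs.
Brake chain 2 unavailable [AND]: Redundant safety controller 2 failed=occurs, #2 resolver 2 failed=occurs, Main watchdog 2 trips=occurs → all inputs occur → occurs.
Controller stage 2 inoperative [OR]: Brake chain 2 unavailable=occurs, Brake 2 faulted=occurs, A joint encoder 2 is out=occurs → at least one input occurs → occurs.
Robot arm uncommanded motion [AND]: Safety interlock down=occurs, Servo loop 2 unavailable=occurs, Controller stage 2 inoperative=occurs → all inputs occur → occurs.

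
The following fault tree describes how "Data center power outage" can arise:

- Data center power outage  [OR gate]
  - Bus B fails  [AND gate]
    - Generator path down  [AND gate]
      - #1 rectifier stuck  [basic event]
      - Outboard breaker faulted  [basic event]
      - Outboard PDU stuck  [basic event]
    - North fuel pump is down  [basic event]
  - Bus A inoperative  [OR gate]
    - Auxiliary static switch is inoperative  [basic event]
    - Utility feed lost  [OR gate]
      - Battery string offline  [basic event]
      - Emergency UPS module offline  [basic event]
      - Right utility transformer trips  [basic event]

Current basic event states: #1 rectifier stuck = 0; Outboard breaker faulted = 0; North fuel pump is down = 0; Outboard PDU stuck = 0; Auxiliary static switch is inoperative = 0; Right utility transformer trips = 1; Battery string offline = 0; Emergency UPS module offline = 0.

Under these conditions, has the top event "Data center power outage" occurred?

Yes

Generator path down [AND]: #1 rectifier stuck=not, Outboard breaker faulted=not, Outboard PDU stuck=not → not all inputs occur → does not occur.
Bus B fails [AND]: Generator path down=not, North fuel pump is down=not → not all inputs occur → does not occur.
Utility feed lost [OR]: Battery string offline=not, Emergency UPS module offline=not, Right utility transformer trips=occurs → at least one input occurs → occurs.
Bus A inoperative [OR]: Auxiliary static switch is inoperative=not, Utility feed lost=occurs → at least one input occurs → occurs.
Data center power outage [OR]: Bus B fails=not, Bus A inoperative=occurs → at least one input occurs → occurs.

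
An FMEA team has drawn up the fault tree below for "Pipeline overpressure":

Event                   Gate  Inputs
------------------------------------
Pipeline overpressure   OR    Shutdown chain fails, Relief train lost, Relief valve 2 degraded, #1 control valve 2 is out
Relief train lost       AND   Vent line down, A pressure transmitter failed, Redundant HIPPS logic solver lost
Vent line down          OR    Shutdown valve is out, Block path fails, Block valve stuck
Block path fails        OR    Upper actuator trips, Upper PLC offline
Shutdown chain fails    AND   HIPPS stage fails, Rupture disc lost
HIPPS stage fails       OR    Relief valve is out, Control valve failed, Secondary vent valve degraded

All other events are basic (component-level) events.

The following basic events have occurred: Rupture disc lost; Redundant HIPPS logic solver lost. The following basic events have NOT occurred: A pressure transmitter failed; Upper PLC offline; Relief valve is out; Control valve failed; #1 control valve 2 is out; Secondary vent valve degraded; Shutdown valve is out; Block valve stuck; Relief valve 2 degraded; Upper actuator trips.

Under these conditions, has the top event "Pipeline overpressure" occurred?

No

HIPPS stage fails [OR]: Relief valve is out=not, Control valve failed=not, Secondary vent valve degraded=not → no input occurs → does not occur.
Shutdown chain fails [AND]: HIPPS stage fails=not, Rupture disc lost=occurs → not all inputs occur → does not occur.
Block path fails [OR]: Upper actuator trips=not, Upper PLC offline=not → no input occurs → does not occur.
Vent line down [OR]: Shutdown valve is out=not, Block path fails=not, Block valve stuck=not → no input occurs → does not occur.
Relief train lost [AND]: Vent line down=not, A pressure transmitter failed=not, Redundant HIPPS logic solver lost=occurs → not all inputs occur → does not occur.
Pipeline overpressure [OR]: Shutdown chain fails=not, Relief train lost=not, Relief valve 2 degraded=not, #1 control valve 2 is out=not → no input occurs → does not occur.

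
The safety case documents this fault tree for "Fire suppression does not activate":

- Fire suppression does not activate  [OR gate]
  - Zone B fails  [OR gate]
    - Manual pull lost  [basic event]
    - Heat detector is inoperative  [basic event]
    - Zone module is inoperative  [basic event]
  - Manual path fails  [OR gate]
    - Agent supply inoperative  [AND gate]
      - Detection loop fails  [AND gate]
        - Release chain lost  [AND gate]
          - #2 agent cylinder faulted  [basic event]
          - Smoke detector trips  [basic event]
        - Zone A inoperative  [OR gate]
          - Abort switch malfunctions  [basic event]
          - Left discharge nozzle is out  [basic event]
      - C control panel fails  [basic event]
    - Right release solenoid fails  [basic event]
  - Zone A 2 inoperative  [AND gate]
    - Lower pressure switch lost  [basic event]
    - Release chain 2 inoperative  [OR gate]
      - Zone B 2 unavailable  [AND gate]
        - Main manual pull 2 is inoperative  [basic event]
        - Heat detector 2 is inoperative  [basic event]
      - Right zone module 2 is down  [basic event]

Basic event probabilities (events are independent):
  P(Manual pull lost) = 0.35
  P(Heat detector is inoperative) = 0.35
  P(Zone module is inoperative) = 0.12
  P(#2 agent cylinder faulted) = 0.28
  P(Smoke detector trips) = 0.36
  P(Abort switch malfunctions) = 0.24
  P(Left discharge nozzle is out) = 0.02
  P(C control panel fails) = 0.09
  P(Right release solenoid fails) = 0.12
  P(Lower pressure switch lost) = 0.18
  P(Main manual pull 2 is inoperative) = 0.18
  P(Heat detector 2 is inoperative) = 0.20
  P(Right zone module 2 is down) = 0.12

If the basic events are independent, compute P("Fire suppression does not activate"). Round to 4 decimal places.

0.6825

P(Zone B fails) [OR] = 1 − (1−0.35) × (1−0.35) × (1−0.12) = 0.628200
P(Release chain lost) [AND] = 0.28 × 0.36 = 0.100800
P(Zone A inoperative) [OR] = 1 − (1−0.24) × (1−0.02) = 0.255200
P(Detection loop fails) [AND] = 0.100800 × 0.255200 = 0.025724
P(Agent supply inoperative) [AND] = 0.025724 × 0.09 = 0.002315
P(Manual path fails) [OR] = 1 − (1−0.002315) × (1−0.12) = 0.122037
P(Zone B 2 unavailable) [AND] = 0.18 × 0.20 = 0.036000
P(Release chain 2 inoperative) [OR] = 1 − (1−0.036000) × (1−0.12) = 0.151680
P(Zone A 2 inoperative) [AND] = 0.18 × 0.151680 = 0.027302
P(Fire suppression does not activate) [OR] = 1 − (1−0.628200) × (1−0.122037) × (1−0.027302) = 0.682485
Rounded to 4 decimal places: P(Fire suppression does not activate) ≈ 0.6825.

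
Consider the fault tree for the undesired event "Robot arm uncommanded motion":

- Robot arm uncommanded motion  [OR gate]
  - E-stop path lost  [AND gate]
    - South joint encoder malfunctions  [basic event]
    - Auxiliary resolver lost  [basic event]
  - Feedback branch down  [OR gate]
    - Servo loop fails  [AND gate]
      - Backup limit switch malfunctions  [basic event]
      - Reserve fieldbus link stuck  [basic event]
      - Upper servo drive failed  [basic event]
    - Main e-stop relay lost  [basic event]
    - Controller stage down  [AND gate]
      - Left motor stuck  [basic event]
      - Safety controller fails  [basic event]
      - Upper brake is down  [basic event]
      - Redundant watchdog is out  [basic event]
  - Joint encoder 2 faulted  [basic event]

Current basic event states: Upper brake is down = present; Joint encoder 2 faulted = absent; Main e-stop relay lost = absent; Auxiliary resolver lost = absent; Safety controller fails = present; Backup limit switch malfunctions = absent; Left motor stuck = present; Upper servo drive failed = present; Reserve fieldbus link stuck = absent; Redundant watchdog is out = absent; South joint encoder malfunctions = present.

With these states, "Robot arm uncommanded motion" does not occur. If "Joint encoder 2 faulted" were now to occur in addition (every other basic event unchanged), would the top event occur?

Yes

Counterfactual: set "Joint encoder 2 faulted" to occurred.
E-stop path lost [AND]: South joint encoder malfunctions=occurs, Auxiliary resolver lost=not → not all inputs occur → does not occur.
Servo loop fails [AND]: Backup limit switch malfunctions=not, Reserve fieldbus link stuck=not, Upper servo drive failed=occurs → not all inputs occur → does not occur.
Controller stage down [AND]: Left motor stuck=occurs, Safety controller fails=occurs, Upper brake is down=occurs, Redundant watchdog is out=not → not all inputs occur → does not occur.
Feedback branch down [OR]: Servo loop fails=not, Main e-stop relay lost=not, Controller stage down=not → no input occurs → does not occur.
Robot arm uncommanded motion [OR]: E-stop path lost=not, Feedback branch down=not, Joint encoder 2 faulted=occurs → at least one input occurs → occurs.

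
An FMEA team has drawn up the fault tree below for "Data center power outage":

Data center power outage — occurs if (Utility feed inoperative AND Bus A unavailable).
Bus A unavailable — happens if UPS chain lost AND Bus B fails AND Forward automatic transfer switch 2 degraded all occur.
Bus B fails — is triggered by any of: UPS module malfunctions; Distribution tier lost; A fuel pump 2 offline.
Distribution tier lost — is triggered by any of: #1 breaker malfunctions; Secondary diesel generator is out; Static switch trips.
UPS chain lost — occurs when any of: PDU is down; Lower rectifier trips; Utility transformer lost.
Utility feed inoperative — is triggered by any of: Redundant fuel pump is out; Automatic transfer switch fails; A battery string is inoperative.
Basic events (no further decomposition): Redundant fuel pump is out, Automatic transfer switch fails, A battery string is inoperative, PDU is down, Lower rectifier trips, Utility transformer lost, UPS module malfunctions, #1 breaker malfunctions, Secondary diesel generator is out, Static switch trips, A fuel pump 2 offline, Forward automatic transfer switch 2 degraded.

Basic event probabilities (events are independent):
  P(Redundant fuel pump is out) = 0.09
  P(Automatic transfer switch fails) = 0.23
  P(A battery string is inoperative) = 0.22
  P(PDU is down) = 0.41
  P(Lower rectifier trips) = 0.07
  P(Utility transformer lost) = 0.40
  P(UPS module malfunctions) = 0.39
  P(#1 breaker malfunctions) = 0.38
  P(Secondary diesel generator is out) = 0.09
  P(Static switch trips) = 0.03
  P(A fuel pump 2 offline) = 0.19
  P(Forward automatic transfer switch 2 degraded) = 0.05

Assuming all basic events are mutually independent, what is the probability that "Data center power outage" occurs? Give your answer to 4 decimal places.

0.0111

P(Utility feed inoperative) [OR] = 1 − (1−0.09) × (1−0.23) × (1−0.22) = 0.453454
P(UPS chain lost) [OR] = 1 − (1−0.41) × (1−0.07) × (1−0.40) = 0.670780
P(Distribution tier lost) [OR] = 1 − (1−0.38) × (1−0.09) × (1−0.03) = 0.452726
P(Bus B fails) [OR] = 1 − (1−0.39) × (1−0.452726) × (1−0.19) = 0.729592
P(Bus A unavailable) [AND] = 0.670780 × 0.729592 × 0.05 = 0.024470
P(Data center power outage) [AND] = 0.453454 × 0.024470 = 0.011096
Rounded to 4 decimal places: P(Data center power outage) ≈ 0.0111.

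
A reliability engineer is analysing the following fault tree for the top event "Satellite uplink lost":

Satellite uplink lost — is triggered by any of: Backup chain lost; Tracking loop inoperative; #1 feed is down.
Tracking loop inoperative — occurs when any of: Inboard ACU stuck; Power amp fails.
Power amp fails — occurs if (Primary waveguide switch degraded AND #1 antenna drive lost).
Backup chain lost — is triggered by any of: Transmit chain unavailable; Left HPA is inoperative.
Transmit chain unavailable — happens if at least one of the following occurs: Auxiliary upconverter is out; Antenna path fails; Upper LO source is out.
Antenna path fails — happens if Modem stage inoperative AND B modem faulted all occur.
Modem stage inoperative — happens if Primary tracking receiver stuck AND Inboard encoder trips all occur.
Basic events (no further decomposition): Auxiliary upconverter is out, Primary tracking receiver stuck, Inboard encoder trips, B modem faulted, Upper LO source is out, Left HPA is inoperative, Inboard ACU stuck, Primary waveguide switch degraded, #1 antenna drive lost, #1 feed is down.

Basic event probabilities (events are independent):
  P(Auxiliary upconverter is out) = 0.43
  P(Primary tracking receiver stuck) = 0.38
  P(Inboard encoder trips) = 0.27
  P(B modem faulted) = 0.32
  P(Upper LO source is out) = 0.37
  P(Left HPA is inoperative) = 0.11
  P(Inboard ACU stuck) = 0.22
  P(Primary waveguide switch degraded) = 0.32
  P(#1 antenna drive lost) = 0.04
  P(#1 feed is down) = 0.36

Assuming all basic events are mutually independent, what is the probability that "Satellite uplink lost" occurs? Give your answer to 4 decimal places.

0.8477

P(Modem stage inoperative) [AND] = 0.38 × 0.27 = 0.102600
P(Antenna path fails) [AND] = 0.102600 × 0.32 = 0.032832
P(Transmit chain unavailable) [OR] = 1 − (1−0.43) × (1−0.032832) × (1−0.37) = 0.652690
P(Backup chain lost) [OR] = 1 − (1−0.652690) × (1−0.11) = 0.690894
P(Power amp fails) [AND] = 0.32 × 0.04 = 0.012800
P(Tracking loop inoperative) [OR] = 1 − (1−0.22) × (1−0.012800) = 0.229984
P(Satellite uplink lost) [OR] = 1 − (1−0.690894) × (1−0.229984) × (1−0.36) = 0.847669
Rounded to 4 decimal places: P(Satellite uplink lost) ≈ 0.8477.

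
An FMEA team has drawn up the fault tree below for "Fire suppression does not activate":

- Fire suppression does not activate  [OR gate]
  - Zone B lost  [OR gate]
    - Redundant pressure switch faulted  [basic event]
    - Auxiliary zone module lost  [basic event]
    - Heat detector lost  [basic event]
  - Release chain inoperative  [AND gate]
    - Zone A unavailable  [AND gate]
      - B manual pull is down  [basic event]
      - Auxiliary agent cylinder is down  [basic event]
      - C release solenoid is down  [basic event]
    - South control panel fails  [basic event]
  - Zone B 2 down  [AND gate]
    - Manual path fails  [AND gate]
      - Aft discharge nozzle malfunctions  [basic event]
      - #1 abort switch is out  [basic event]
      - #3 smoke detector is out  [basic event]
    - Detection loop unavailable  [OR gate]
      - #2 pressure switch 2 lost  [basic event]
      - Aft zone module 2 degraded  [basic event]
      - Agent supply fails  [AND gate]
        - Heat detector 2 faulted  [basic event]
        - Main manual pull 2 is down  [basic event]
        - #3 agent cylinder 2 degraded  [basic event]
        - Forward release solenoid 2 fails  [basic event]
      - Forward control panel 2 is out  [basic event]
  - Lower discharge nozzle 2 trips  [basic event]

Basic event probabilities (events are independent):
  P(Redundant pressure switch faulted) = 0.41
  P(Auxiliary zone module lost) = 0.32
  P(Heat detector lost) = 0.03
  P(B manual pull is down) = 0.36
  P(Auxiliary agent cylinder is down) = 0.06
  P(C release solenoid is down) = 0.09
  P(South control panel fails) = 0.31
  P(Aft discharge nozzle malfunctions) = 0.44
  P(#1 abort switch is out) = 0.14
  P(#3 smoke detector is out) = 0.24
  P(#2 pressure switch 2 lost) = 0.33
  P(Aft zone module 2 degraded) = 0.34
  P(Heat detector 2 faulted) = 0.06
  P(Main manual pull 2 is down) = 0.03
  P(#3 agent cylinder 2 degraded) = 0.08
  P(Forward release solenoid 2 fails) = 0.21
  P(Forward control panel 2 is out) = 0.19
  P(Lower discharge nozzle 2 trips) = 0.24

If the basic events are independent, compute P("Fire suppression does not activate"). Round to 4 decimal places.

0.7072

P(Zone B lost) [OR] = 1 − (1−0.41) × (1−0.32) × (1−0.03) = 0.610836
P(Zone A unavailable) [AND] = 0.36 × 0.06 × 0.09 = 0.001944
P(Release chain inoperative) [AND] = 0.001944 × 0.31 = 0.000603
P(Manual path fails) [AND] = 0.44 × 0.14 × 0.24 = 0.014784
P(Agent supply fails) [AND] = 0.06 × 0.03 × 0.08 × 0.21 = 0.000030
P(Detection loop unavailable) [OR] = 1 − (1−0.33) × (1−0.34) × (1−0.000030) × (1−0.19) = 0.641829
P(Zone B 2 down) [AND] = 0.014784 × 0.641829 = 0.009489
P(Fire suppression does not activate) [OR] = 1 − (1−0.610836) × (1−0.000603) × (1−0.009489) × (1−0.24) = 0.707219
Rounded to 4 decimal places: P(Fire suppression does not activate) ≈ 0.7072.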